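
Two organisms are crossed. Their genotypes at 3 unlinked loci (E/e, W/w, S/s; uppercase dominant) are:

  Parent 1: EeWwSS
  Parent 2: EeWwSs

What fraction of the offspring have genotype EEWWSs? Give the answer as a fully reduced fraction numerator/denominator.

P(EEWWSs) = 1/32

EeWwSS gametes: EWS×2, EwS×2, eWS×2, ewS×2
EeWwSs gametes: EWS×1, EWs×1, EwS×1, Ews×1, eWS×1, eWs×1, ewS×1, ews×1
EeWwSS×EeWwSs grid (8·8=64): EEWWSS=2 EEWWSs=2 EEWwSS=4 EEWwSs=4 EEwwSS=2 EEwwSs=2 EeWWSS=4 EeWWSs=4 EeWwSS=8 EeWwSs=8 EewwSS=4 EewwSs=4 eeWWSS=2 eeWWSs=2 eeWwSS=4 eeWwSs=4 eewwSS=2 eewwSs=2
EEWWSs hits 2/64; gcd=2; 2÷2/64÷2 = 1/32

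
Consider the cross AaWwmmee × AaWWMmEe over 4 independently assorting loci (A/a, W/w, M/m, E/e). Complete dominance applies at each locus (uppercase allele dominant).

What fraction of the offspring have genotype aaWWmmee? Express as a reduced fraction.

P(aaWWmmee) = 1/32

AaWwmmee gametes: AWme×4, Awme×4, aWme×4, awme×4
AaWWMmEe gametes: AWME×2, AWMe×2, AWmE×2, AWme×2, aWME×2, aWMe×2, aWmE×2, aWme×2
AaWwmmee×AaWWMmEe grid (16·16=256): AAWWMmEe=8 AAWWMmee=8 AAWWmmEe=8 AAWWmmee=8 AAWwMmEe=8 AAWwMmee=8 AAWwmmEe=8 AAWwmmee=8 AaWWMmEe=16 AaWWMmee=16 AaWWmmEe=16 AaWWmmee=16 AaWwMmEe=16 AaWwMmee=16 AaWwmmEe=16 AaWwmmee=16 aaWWMmEe=8 aaWWMmee=8 aaWWmmEe=8 aaWWmmee=8 aaWwMmEe=8 aaWwMmee=8 aaWwmmEe=8 aaWwmmee=8
aaWWmmee hits 8/256; gcd=8; 8÷8/256÷8 = 1/32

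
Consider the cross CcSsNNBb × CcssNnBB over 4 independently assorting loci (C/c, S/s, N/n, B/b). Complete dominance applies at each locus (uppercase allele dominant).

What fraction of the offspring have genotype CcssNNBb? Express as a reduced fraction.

CcSsNNBb gametes: CSNB×2, CSNb×2, CsNB×2, CsNb×2, cSNB×2, cSNb×2, csNB×2, csNb×2
CcssNnBB gametes: CsNB×4, CsnB×4, csNB×4, csnB×4
CcSsNNBb×CcssNnBB grid (16·16=256): CCSsNNBB=8 CCSsNNBb=8 CCSsNnBB=8 CCSsNnBb=8 CCssNNBB=8 CCssNNBb=8 CCssNnBB=8 CCssNnBb=8 CcSsNNBB=16 CcSsNNBb=16 CcSsNnBB=16 CcSsNnBb=16 CcssNNBB=16 CcssNNBb=16 CcssNnBB=16 CcssNnBb=16 ccSsNNBB=8 ccSsNNBb=8 ccSsNnBB=8 ccSsNnBb=8 ccssNNBB=8 ccssNNBb=8 ccssNnBB=8 ccssNnBb=8
CcssNNBb hits 16/256; gcd=16; 16÷16/256÷16 = 1/16

P(CcssNNBb) = 1/16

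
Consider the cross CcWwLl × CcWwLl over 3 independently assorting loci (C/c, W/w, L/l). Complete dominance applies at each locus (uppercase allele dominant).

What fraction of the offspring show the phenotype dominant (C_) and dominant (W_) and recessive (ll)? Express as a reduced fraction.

CcWwLl gametes: CWL×1, CWl×1, CwL×1, Cwl×1, cWL×1, cWl×1, cwL×1, cwl×1
CcWwLl gametes: CWL×1, CWl×1, CwL×1, Cwl×1, cWL×1, cWl×1, cwL×1, cwl×1
CcWwLl×CcWwLl grid (8·8=64): CCWWLL=1 CCWWLl=2 CCWWll=1 CCWwLL=2 CCWwLl=4 CCWwll=2 CCwwLL=1 CCwwLl=2 CCwwll=1 CcWWLL=2 CcWWLl=4 CcWWll=2 CcWwLL=4 CcWwLl=8 CcWwll=4 CcwwLL=2 CcwwLl=4 Ccwwll=2 ccWWLL=1 ccWWLl=2 ccWWll=1 ccWwLL=2 ccWwLl=4 ccWwll=2 ccwwLL=1 ccwwLl=2 ccwwll=1
C_ W_ ll hits 9/64; gcd=1; 9÷1/64÷1 = 9/64

P(C_ W_ ll) = 9/64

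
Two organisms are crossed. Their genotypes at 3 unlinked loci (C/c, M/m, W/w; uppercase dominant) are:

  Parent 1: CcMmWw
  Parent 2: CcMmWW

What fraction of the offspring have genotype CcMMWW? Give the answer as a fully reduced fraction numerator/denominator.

CcMmWw gametes: CMW×1, CMw×1, CmW×1, Cmw×1, cMW×1, cMw×1, cmW×1, cmw×1
CcMmWW gametes: CMW×2, CmW×2, cMW×2, cmW×2
CcMmWw×CcMmWW grid (8·8=64): CCMMWW=2 CCMMWw=2 CCMmWW=4 CCMmWw=4 CCmmWW=2 CCmmWw=2 CcMMWW=4 CcMMWw=4 CcMmWW=8 CcMmWw=8 CcmmWW=4 CcmmWw=4 ccMMWW=2 ccMMWw=2 ccMmWW=4 ccMmWw=4 ccmmWW=2 ccmmWw=2
CcMMWW hits 4/64; gcd=4; 4÷4/64÷4 = 1/16

P(CcMMWW) = 1/16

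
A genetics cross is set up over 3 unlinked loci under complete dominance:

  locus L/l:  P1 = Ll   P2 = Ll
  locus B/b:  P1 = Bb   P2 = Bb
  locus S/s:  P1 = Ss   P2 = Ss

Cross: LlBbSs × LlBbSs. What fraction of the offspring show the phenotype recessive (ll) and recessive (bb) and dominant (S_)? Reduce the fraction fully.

P(ll bb S_) = 3/64

LlBbSs gametes: LBS×1, LBs×1, LbS×1, Lbs×1, lBS×1, lBs×1, lbS×1, lbs×1
LlBbSs gametes: LBS×1, LBs×1, LbS×1, Lbs×1, lBS×1, lBs×1, lbS×1, lbs×1
LlBbSs×LlBbSs grid (8·8=64): LLBBSS=1 LLBBSs=2 LLBBss=1 LLBbSS=2 LLBbSs=4 LLBbss=2 LLbbSS=1 LLbbSs=2 LLbbss=1 LlBBSS=2 LlBBSs=4 LlBBss=2 LlBbSS=4 LlBbSs=8 LlBbss=4 LlbbSS=2 LlbbSs=4 Llbbss=2 llBBSS=1 llBBSs=2 llBBss=1 llBbSS=2 llBbSs=4 llBbss=2 llbbSS=1 llbbSs=2 llbbss=1
ll bb S_ hits 3/64; gcd=1; 3÷1/64÷1 = 3/64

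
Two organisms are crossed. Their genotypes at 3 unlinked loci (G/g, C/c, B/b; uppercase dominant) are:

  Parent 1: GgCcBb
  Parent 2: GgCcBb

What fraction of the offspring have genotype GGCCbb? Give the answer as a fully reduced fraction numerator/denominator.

GgCcBb gametes: GCB×1, GCb×1, GcB×1, Gcb×1, gCB×1, gCb×1, gcB×1, gcb×1
GgCcBb gametes: GCB×1, GCb×1, GcB×1, Gcb×1, gCB×1, gCb×1, gcB×1, gcb×1
GgCcBb×GgCcBb grid (8·8=64): GGCCBB=1 GGCCBb=2 GGCCbb=1 GGCcBB=2 GGCcBb=4 GGCcbb=2 GGccBB=1 GGccBb=2 GGccbb=1 GgCCBB=2 GgCCBb=4 GgCCbb=2 GgCcBB=4 GgCcBb=8 GgCcbb=4 GgccBB=2 GgccBb=4 Ggccbb=2 ggCCBB=1 ggCCBb=2 ggCCbb=1 ggCcBB=2 ggCcBb=4 ggCcbb=2 ggccBB=1 ggccBb=2 ggccbb=1
GGCCbb hits 1/64; gcd=1; 1÷1/64÷1 = 1/64

P(GGCCbb) = 1/64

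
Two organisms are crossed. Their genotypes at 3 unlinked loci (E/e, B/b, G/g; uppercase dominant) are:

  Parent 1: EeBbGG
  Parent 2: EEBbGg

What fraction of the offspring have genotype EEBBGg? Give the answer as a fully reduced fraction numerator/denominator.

P(EEBBGg) = 1/16

EeBbGG gametes: EBG×2, EbG×2, eBG×2, ebG×2
EEBbGg gametes: EBG×2, EBg×2, EbG×2, Ebg×2
EeBbGG×EEBbGg grid (8·8=64): EEBBGG=4 EEBBGg=4 EEBbGG=8 EEBbGg=8 EEbbGG=4 EEbbGg=4 EeBBGG=4 EeBBGg=4 EeBbGG=8 EeBbGg=8 EebbGG=4 EebbGg=4
EEBBGg hits 4/64; gcd=4; 4÷4/64÷4 = 1/16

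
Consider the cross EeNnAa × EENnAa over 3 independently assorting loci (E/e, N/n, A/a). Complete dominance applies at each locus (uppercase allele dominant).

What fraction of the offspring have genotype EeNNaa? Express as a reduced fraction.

P(EeNNaa) = 1/32

EeNnAa gametes: ENA×1, ENa×1, EnA×1, Ena×1, eNA×1, eNa×1, enA×1, ena×1
EENnAa gametes: ENA×2, ENa×2, EnA×2, Ena×2
EeNnAa×EENnAa grid (8·8=64): EENNAA=2 EENNAa=4 EENNaa=2 EENnAA=4 EENnAa=8 EENnaa=4 EEnnAA=2 EEnnAa=4 EEnnaa=2 EeNNAA=2 EeNNAa=4 EeNNaa=2 EeNnAA=4 EeNnAa=8 EeNnaa=4 EennAA=2 EennAa=4 Eennaa=2
EeNNaa hits 2/64; gcd=2; 2÷2/64÷2 = 1/32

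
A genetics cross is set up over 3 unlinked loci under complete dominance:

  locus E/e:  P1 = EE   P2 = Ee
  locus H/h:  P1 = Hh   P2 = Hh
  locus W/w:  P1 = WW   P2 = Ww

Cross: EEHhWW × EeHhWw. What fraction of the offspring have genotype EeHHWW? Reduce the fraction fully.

EEHhWW gametes: EHW×4, EhW×4
EeHhWw gametes: EHW×1, EHw×1, EhW×1, Ehw×1, eHW×1, eHw×1, ehW×1, ehw×1
EEHhWW×EeHhWw grid (8·8=64): EEHHWW=4 EEHHWw=4 EEHhWW=8 EEHhWw=8 EEhhWW=4 EEhhWw=4 EeHHWW=4 EeHHWw=4 EeHhWW=8 EeHhWw=8 EehhWW=4 EehhWw=4
EeHHWW hits 4/64; gcd=4; 4÷4/64÷4 = 1/16

P(EeHHWW) = 1/16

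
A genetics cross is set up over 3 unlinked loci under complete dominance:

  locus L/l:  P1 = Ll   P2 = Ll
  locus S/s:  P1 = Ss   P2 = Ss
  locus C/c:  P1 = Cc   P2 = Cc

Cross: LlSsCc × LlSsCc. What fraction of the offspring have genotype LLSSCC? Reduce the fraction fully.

LlSsCc gametes: LSC×1, LSc×1, LsC×1, Lsc×1, lSC×1, lSc×1, lsC×1, lsc×1
LlSsCc gametes: LSC×1, LSc×1, LsC×1, Lsc×1, lSC×1, lSc×1, lsC×1, lsc×1
LlSsCc×LlSsCc grid (8·8=64): LLSSCC=1 LLSSCc=2 LLSScc=1 LLSsCC=2 LLSsCc=4 LLSscc=2 LLssCC=1 LLssCc=2 LLsscc=1 LlSSCC=2 LlSSCc=4 LlSScc=2 LlSsCC=4 LlSsCc=8 LlSscc=4 LlssCC=2 LlssCc=4 Llsscc=2 llSSCC=1 llSSCc=2 llSScc=1 llSsCC=2 llSsCc=4 llSscc=2 llssCC=1 llssCc=2 llsscc=1
LLSSCC hits 1/64; gcd=1; 1÷1/64÷1 = 1/64

P(LLSSCC) = 1/64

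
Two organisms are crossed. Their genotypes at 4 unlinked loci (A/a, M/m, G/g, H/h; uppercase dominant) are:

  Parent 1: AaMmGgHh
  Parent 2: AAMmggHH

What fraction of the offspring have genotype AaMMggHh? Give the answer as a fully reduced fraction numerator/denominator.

P(AaMMggHh) = 1/32

AaMmGgHh gametes: AMGH×1, AMGh×1, AMgH×1, AMgh×1, AmGH×1, AmGh×1, AmgH×1, Amgh×1, aMGH×1, aMGh×1, aMgH×1, aMgh×1, amGH×1, amGh×1, amgH×1, amgh×1
AAMmggHH gametes: AMgH×8, AmgH×8
AaMmGgHh×AAMmggHH grid (16·16=256): AAMMGgHH=8 AAMMGgHh=8 AAMMggHH=8 AAMMggHh=8 AAMmGgHH=16 AAMmGgHh=16 AAMmggHH=16 AAMmggHh=16 AAmmGgHH=8 AAmmGgHh=8 AAmmggHH=8 AAmmggHh=8 AaMMGgHH=8 AaMMGgHh=8 AaMMggHH=8 AaMMggHh=8 AaMmGgHH=16 AaMmGgHh=16 AaMmggHH=16 AaMmggHh=16 AammGgHH=8 AammGgHh=8 AammggHH=8 AammggHh=8
AaMMggHh hits 8/256; gcd=8; 8÷8/256÷8 = 1/32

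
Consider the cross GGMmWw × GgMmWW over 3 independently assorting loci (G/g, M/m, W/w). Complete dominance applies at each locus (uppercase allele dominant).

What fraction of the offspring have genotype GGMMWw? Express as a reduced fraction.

GGMmWw gametes: GMW×2, GMw×2, GmW×2, Gmw×2
GgMmWW gametes: GMW×2, GmW×2, gMW×2, gmW×2
GGMmWw×GgMmWW grid (8·8=64): GGMMWW=4 GGMMWw=4 GGMmWW=8 GGMmWw=8 GGmmWW=4 GGmmWw=4 GgMMWW=4 GgMMWw=4 GgMmWW=8 GgMmWw=8 GgmmWW=4 GgmmWw=4
GGMMWw hits 4/64; gcd=4; 4÷4/64÷4 = 1/16

P(GGMMWw) = 1/16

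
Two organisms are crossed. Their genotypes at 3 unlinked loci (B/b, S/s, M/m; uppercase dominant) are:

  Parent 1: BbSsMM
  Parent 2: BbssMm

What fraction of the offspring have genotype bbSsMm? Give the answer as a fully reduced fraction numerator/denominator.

P(bbSsMm) = 1/16

BbSsMM gametes: BSM×2, BsM×2, bSM×2, bsM×2
BbssMm gametes: BsM×2, Bsm×2, bsM×2, bsm×2
BbSsMM×BbssMm grid (8·8=64): BBSsMM=4 BBSsMm=4 BBssMM=4 BBssMm=4 BbSsMM=8 BbSsMm=8 BbssMM=8 BbssMm=8 bbSsMM=4 bbSsMm=4 bbssMM=4 bbssMm=4
bbSsMm hits 4/64; gcd=4; 4÷4/64÷4 = 1/16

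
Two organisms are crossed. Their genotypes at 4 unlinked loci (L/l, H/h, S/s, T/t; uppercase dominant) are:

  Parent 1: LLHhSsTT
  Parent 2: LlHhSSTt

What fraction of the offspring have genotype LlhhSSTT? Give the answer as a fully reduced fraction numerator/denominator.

LLHhSsTT gametes: LHST×4, LHsT×4, LhST×4, LhsT×4
LlHhSSTt gametes: LHST×2, LHSt×2, LhST×2, LhSt×2, lHST×2, lHSt×2, lhST×2, lhSt×2
LLHhSsTT×LlHhSSTt grid (16·16=256): LLHHSSTT=8 LLHHSSTt=8 LLHHSsTT=8 LLHHSsTt=8 LLHhSSTT=16 LLHhSSTt=16 LLHhSsTT=16 LLHhSsTt=16 LLhhSSTT=8 LLhhSSTt=8 LLhhSsTT=8 LLhhSsTt=8 LlHHSSTT=8 LlHHSSTt=8 LlHHSsTT=8 LlHHSsTt=8 LlHhSSTT=16 LlHhSSTt=16 LlHhSsTT=16 LlHhSsTt=16 LlhhSSTT=8 LlhhSSTt=8 LlhhSsTT=8 LlhhSsTt=8
LlhhSSTT hits 8/256; gcd=8; 8÷8/256÷8 = 1/32

P(LlhhSSTT) = 1/32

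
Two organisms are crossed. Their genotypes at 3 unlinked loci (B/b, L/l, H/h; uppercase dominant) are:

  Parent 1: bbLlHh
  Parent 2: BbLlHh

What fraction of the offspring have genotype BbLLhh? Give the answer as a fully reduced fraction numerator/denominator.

P(BbLLhh) = 1/32

bbLlHh gametes: bLH×2, bLh×2, blH×2, blh×2
BbLlHh gametes: BLH×1, BLh×1, BlH×1, Blh×1, bLH×1, bLh×1, blH×1, blh×1
bbLlHh×BbLlHh grid (8·8=64): BbLLHH=2 BbLLHh=4 BbLLhh=2 BbLlHH=4 BbLlHh=8 BbLlhh=4 BbllHH=2 BbllHh=4 Bbllhh=2 bbLLHH=2 bbLLHh=4 bbLLhh=2 bbLlHH=4 bbLlHh=8 bbLlhh=4 bbllHH=2 bbllHh=4 bbllhh=2
BbLLhh hits 2/64; gcd=2; 2÷2/64÷2 = 1/32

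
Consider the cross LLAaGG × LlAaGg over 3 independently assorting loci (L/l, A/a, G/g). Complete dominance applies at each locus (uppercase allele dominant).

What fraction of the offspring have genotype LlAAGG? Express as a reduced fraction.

LLAaGG gametes: LAG×4, LaG×4
LlAaGg gametes: LAG×1, LAg×1, LaG×1, Lag×1, lAG×1, lAg×1, laG×1, lag×1
LLAaGG×LlAaGg grid (8·8=64): LLAAGG=4 LLAAGg=4 LLAaGG=8 LLAaGg=8 LLaaGG=4 LLaaGg=4 LlAAGG=4 LlAAGg=4 LlAaGG=8 LlAaGg=8 LlaaGG=4 LlaaGg=4
LlAAGG hits 4/64; gcd=4; 4÷4/64÷4 = 1/16

P(LlAAGG) = 1/16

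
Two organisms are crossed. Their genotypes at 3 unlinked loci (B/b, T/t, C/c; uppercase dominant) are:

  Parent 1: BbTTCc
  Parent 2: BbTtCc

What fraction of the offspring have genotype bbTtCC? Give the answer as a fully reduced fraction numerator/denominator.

P(bbTtCC) = 1/32

BbTTCc gametes: BTC×2, BTc×2, bTC×2, bTc×2
BbTtCc gametes: BTC×1, BTc×1, BtC×1, Btc×1, bTC×1, bTc×1, btC×1, btc×1
BbTTCc×BbTtCc grid (8·8=64): BBTTCC=2 BBTTCc=4 BBTTcc=2 BBTtCC=2 BBTtCc=4 BBTtcc=2 BbTTCC=4 BbTTCc=8 BbTTcc=4 BbTtCC=4 BbTtCc=8 BbTtcc=4 bbTTCC=2 bbTTCc=4 bbTTcc=2 bbTtCC=2 bbTtCc=4 bbTtcc=2
bbTtCC hits 2/64; gcd=2; 2÷2/64÷2 = 1/32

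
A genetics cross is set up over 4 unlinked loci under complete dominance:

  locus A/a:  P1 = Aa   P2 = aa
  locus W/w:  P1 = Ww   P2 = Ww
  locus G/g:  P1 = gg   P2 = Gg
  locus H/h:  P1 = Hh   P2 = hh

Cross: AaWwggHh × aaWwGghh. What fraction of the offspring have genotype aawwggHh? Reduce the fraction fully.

P(aawwggHh) = 1/32

AaWwggHh gametes: AWgH×2, AWgh×2, AwgH×2, Awgh×2, aWgH×2, aWgh×2, awgH×2, awgh×2
aaWwGghh gametes: aWGh×4, aWgh×4, awGh×4, awgh×4
AaWwggHh×aaWwGghh grid (16·16=256): AaWWGgHh=8 AaWWGghh=8 AaWWggHh=8 AaWWgghh=8 AaWwGgHh=16 AaWwGghh=16 AaWwggHh=16 AaWwgghh=16 AawwGgHh=8 AawwGghh=8 AawwggHh=8 Aawwgghh=8 aaWWGgHh=8 aaWWGghh=8 aaWWggHh=8 aaWWgghh=8 aaWwGgHh=16 aaWwGghh=16 aaWwggHh=16 aaWwgghh=16 aawwGgHh=8 aawwGghh=8 aawwggHh=8 aawwgghh=8
aawwggHh hits 8/256; gcd=8; 8÷8/256÷8 = 1/32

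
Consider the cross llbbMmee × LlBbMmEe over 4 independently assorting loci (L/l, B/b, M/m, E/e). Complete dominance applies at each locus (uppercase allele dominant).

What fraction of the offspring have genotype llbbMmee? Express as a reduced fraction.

llbbMmee gametes: lbMe×8, lbme×8
LlBbMmEe gametes: LBME×1, LBMe×1, LBmE×1, LBme×1, LbME×1, LbMe×1, LbmE×1, Lbme×1, lBME×1, lBMe×1, lBmE×1, lBme×1, lbME×1, lbMe×1, lbmE×1, lbme×1
llbbMmee×LlBbMmEe grid (16·16=256): LlBbMMEe=8 LlBbMMee=8 LlBbMmEe=16 LlBbMmee=16 LlBbmmEe=8 LlBbmmee=8 LlbbMMEe=8 LlbbMMee=8 LlbbMmEe=16 LlbbMmee=16 LlbbmmEe=8 Llbbmmee=8 llBbMMEe=8 llBbMMee=8 llBbMmEe=16 llBbMmee=16 llBbmmEe=8 llBbmmee=8 llbbMMEe=8 llbbMMee=8 llbbMmEe=16 llbbMmee=16 llbbmmEe=8 llbbmmee=8
llbbMmee hits 16/256; gcd=16; 16÷16/256÷16 = 1/16

P(llbbMmee) = 1/16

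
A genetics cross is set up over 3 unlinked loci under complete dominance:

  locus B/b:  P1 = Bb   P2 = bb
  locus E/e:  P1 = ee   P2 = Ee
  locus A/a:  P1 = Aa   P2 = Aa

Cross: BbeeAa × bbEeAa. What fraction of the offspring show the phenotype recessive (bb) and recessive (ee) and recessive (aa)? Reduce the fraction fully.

BbeeAa gametes: BeA×2, Bea×2, beA×2, bea×2
bbEeAa gametes: bEA×2, bEa×2, beA×2, bea×2
BbeeAa×bbEeAa grid (8·8=64): BbEeAA=4 BbEeAa=8 BbEeaa=4 BbeeAA=4 BbeeAa=8 Bbeeaa=4 bbEeAA=4 bbEeAa=8 bbEeaa=4 bbeeAA=4 bbeeAa=8 bbeeaa=4
bb ee aa hits 4/64; gcd=4; 4÷4/64÷4 = 1/16

P(bb ee aa) = 1/16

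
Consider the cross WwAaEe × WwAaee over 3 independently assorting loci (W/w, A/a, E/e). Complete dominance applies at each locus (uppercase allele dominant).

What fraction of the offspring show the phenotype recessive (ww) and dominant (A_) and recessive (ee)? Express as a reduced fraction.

P(ww A_ ee) = 3/32

WwAaEe gametes: WAE×1, WAe×1, WaE×1, Wae×1, wAE×1, wAe×1, waE×1, wae×1
WwAaee gametes: WAe×2, Wae×2, wAe×2, wae×2
WwAaEe×WwAaee grid (8·8=64): WWAAEe=2 WWAAee=2 WWAaEe=4 WWAaee=4 WWaaEe=2 WWaaee=2 WwAAEe=4 WwAAee=4 WwAaEe=8 WwAaee=8 WwaaEe=4 Wwaaee=4 wwAAEe=2 wwAAee=2 wwAaEe=4 wwAaee=4 wwaaEe=2 wwaaee=2
ww A_ ee hits 6/64; gcd=2; 6÷2/64÷2 = 3/32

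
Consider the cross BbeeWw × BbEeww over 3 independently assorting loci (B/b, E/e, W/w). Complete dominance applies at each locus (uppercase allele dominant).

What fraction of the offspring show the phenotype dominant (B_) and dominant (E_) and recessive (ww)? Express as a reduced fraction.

P(B_ E_ ww) = 3/16

BbeeWw gametes: BeW×2, Bew×2, beW×2, bew×2
BbEeww gametes: BEw×2, Bew×2, bEw×2, bew×2
BbeeWw×BbEeww grid (8·8=64): BBEeWw=4 BBEeww=4 BBeeWw=4 BBeeww=4 BbEeWw=8 BbEeww=8 BbeeWw=8 Bbeeww=8 bbEeWw=4 bbEeww=4 bbeeWw=4 bbeeww=4
B_ E_ ww hits 12/64; gcd=4; 12÷4/64÷4 = 3/16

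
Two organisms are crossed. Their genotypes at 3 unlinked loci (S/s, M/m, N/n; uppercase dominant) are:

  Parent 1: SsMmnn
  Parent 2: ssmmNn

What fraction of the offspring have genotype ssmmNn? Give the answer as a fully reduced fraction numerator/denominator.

SsMmnn gametes: SMn×2, Smn×2, sMn×2, smn×2
ssmmNn gametes: smN×4, smn×4
SsMmnn×ssmmNn grid (8·8=64): SsMmNn=8 SsMmnn=8 SsmmNn=8 Ssmmnn=8 ssMmNn=8 ssMmnn=8 ssmmNn=8 ssmmnn=8
ssmmNn hits 8/64; gcd=8; 8÷8/64÷8 = 1/8

P(ssmmNn) = 1/8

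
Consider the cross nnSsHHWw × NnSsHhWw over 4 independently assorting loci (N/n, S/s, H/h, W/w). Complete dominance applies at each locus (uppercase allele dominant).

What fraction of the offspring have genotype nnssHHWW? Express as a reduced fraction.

nnSsHHWw gametes: nSHW×4, nSHw×4, nsHW×4, nsHw×4
NnSsHhWw gametes: NSHW×1, NSHw×1, NShW×1, NShw×1, NsHW×1, NsHw×1, NshW×1, Nshw×1, nSHW×1, nSHw×1, nShW×1, nShw×1, nsHW×1, nsHw×1, nshW×1, nshw×1
nnSsHHWw×NnSsHhWw grid (16·16=256): NnSSHHWW=4 NnSSHHWw=8 NnSSHHww=4 NnSSHhWW=4 NnSSHhWw=8 NnSSHhww=4 NnSsHHWW=8 NnSsHHWw=16 NnSsHHww=8 NnSsHhWW=8 NnSsHhWw=16 NnSsHhww=8 NnssHHWW=4 NnssHHWw=8 NnssHHww=4 NnssHhWW=4 NnssHhWw=8 NnssHhww=4 nnSSHHWW=4 nnSSHHWw=8 nnSSHHww=4 nnSSHhWW=4 nnSSHhWw=8 nnSSHhww=4 nnSsHHWW=8 nnSsHHWw=16 nnSsHHww=8 nnSsHhWW=8 nnSsHhWw=16 nnSsHhww=8 nnssHHWW=4 nnssHHWw=8 nnssHHww=4 nnssHhWW=4 nnssHhWw=8 nnssHhww=4
nnssHHWW hits 4/256; gcd=4; 4÷4/256÷4 = 1/64

P(nnssHHWW) = 1/64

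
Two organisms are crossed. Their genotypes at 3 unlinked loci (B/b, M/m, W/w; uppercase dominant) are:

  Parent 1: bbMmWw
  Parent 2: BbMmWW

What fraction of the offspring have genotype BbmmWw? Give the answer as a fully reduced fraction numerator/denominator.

P(BbmmWw) = 1/16

bbMmWw gametes: bMW×2, bMw×2, bmW×2, bmw×2
BbMmWW gametes: BMW×2, BmW×2, bMW×2, bmW×2
bbMmWw×BbMmWW grid (8·8=64): BbMMWW=4 BbMMWw=4 BbMmWW=8 BbMmWw=8 BbmmWW=4 BbmmWw=4 bbMMWW=4 bbMMWw=4 bbMmWW=8 bbMmWw=8 bbmmWW=4 bbmmWw=4
BbmmWw hits 4/64; gcd=4; 4÷4/64÷4 = 1/16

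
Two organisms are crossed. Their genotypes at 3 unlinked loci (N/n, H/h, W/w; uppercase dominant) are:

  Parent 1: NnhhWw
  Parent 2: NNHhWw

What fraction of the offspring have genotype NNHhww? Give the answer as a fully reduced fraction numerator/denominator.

P(NNHhww) = 1/16

NnhhWw gametes: NhW×2, Nhw×2, nhW×2, nhw×2
NNHhWw gametes: NHW×2, NHw×2, NhW×2, Nhw×2
NnhhWw×NNHhWw grid (8·8=64): NNHhWW=4 NNHhWw=8 NNHhww=4 NNhhWW=4 NNhhWw=8 NNhhww=4 NnHhWW=4 NnHhWw=8 NnHhww=4 NnhhWW=4 NnhhWw=8 Nnhhww=4
NNHhww hits 4/64; gcd=4; 4÷4/64÷4 = 1/16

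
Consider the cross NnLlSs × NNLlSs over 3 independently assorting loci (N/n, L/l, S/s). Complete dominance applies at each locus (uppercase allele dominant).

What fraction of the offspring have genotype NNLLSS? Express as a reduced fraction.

P(NNLLSS) = 1/32

NnLlSs gametes: NLS×1, NLs×1, NlS×1, Nls×1, nLS×1, nLs×1, nlS×1, nls×1
NNLlSs gametes: NLS×2, NLs×2, NlS×2, Nls×2
NnLlSs×NNLlSs grid (8·8=64): NNLLSS=2 NNLLSs=4 NNLLss=2 NNLlSS=4 NNLlSs=8 NNLlss=4 NNllSS=2 NNllSs=4 NNllss=2 NnLLSS=2 NnLLSs=4 NnLLss=2 NnLlSS=4 NnLlSs=8 NnLlss=4 NnllSS=2 NnllSs=4 Nnllss=2
NNLLSS hits 2/64; gcd=2; 2÷2/64÷2 = 1/32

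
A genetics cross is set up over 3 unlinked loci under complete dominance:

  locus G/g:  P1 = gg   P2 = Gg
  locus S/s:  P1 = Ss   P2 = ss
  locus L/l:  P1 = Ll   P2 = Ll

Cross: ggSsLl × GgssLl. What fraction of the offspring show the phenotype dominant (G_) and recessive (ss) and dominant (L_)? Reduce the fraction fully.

P(G_ ss L_) = 3/16

ggSsLl gametes: gSL×2, gSl×2, gsL×2, gsl×2
GgssLl gametes: GsL×2, Gsl×2, gsL×2, gsl×2
ggSsLl×GgssLl grid (8·8=64): GgSsLL=4 GgSsLl=8 GgSsll=4 GgssLL=4 GgssLl=8 Ggssll=4 ggSsLL=4 ggSsLl=8 ggSsll=4 ggssLL=4 ggssLl=8 ggssll=4
G_ ss L_ hits 12/64; gcd=4; 12÷4/64÷4 = 3/16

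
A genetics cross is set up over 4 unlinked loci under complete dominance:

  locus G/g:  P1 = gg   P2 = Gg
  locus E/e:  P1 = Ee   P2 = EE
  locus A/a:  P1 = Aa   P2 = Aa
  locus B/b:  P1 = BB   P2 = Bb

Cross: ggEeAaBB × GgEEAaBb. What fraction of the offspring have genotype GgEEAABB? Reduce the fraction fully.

ggEeAaBB gametes: gEAB×4, gEaB×4, geAB×4, geaB×4
GgEEAaBb gametes: GEAB×2, GEAb×2, GEaB×2, GEab×2, gEAB×2, gEAb×2, gEaB×2, gEab×2
ggEeAaBB×GgEEAaBb grid (16·16=256): GgEEAABB=8 GgEEAABb=8 GgEEAaBB=16 GgEEAaBb=16 GgEEaaBB=8 GgEEaaBb=8 GgEeAABB=8 GgEeAABb=8 GgEeAaBB=16 GgEeAaBb=16 GgEeaaBB=8 GgEeaaBb=8 ggEEAABB=8 ggEEAABb=8 ggEEAaBB=16 ggEEAaBb=16 ggEEaaBB=8 ggEEaaBb=8 ggEeAABB=8 ggEeAABb=8 ggEeAaBB=16 ggEeAaBb=16 ggEeaaBB=8 ggEeaaBb=8
GgEEAABB hits 8/256; gcd=8; 8÷8/256÷8 = 1/32

P(GgEEAABB) = 1/32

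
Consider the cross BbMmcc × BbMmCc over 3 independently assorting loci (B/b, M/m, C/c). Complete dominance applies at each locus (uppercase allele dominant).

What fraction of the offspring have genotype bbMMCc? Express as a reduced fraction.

P(bbMMCc) = 1/32

BbMmcc gametes: BMc×2, Bmc×2, bMc×2, bmc×2
BbMmCc gametes: BMC×1, BMc×1, BmC×1, Bmc×1, bMC×1, bMc×1, bmC×1, bmc×1
BbMmcc×BbMmCc grid (8·8=64): BBMMCc=2 BBMMcc=2 BBMmCc=4 BBMmcc=4 BBmmCc=2 BBmmcc=2 BbMMCc=4 BbMMcc=4 BbMmCc=8 BbMmcc=8 BbmmCc=4 Bbmmcc=4 bbMMCc=2 bbMMcc=2 bbMmCc=4 bbMmcc=4 bbmmCc=2 bbmmcc=2
bbMMCc hits 2/64; gcd=2; 2÷2/64÷2 = 1/32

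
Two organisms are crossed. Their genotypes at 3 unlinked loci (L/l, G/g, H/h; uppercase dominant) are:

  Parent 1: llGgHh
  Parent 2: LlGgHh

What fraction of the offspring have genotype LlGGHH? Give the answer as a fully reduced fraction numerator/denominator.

P(LlGGHH) = 1/32

llGgHh gametes: lGH×2, lGh×2, lgH×2, lgh×2
LlGgHh gametes: LGH×1, LGh×1, LgH×1, Lgh×1, lGH×1, lGh×1, lgH×1, lgh×1
llGgHh×LlGgHh grid (8·8=64): LlGGHH=2 LlGGHh=4 LlGGhh=2 LlGgHH=4 LlGgHh=8 LlGghh=4 LlggHH=2 LlggHh=4 Llgghh=2 llGGHH=2 llGGHh=4 llGGhh=2 llGgHH=4 llGgHh=8 llGghh=4 llggHH=2 llggHh=4 llgghh=2
LlGGHH hits 2/64; gcd=2; 2÷2/64÷2 = 1/32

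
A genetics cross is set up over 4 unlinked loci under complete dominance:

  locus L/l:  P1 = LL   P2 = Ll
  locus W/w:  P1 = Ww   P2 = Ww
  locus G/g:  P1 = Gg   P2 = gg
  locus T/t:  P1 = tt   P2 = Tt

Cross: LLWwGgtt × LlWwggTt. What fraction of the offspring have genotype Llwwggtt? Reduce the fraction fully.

LLWwGgtt gametes: LWGt×4, LWgt×4, LwGt×4, Lwgt×4
LlWwggTt gametes: LWgT×2, LWgt×2, LwgT×2, Lwgt×2, lWgT×2, lWgt×2, lwgT×2, lwgt×2
LLWwGgtt×LlWwggTt grid (16·16=256): LLWWGgTt=8 LLWWGgtt=8 LLWWggTt=8 LLWWggtt=8 LLWwGgTt=16 LLWwGgtt=16 LLWwggTt=16 LLWwggtt=16 LLwwGgTt=8 LLwwGgtt=8 LLwwggTt=8 LLwwggtt=8 LlWWGgTt=8 LlWWGgtt=8 LlWWggTt=8 LlWWggtt=8 LlWwGgTt=16 LlWwGgtt=16 LlWwggTt=16 LlWwggtt=16 LlwwGgTt=8 LlwwGgtt=8 LlwwggTt=8 Llwwggtt=8
Llwwggtt hits 8/256; gcd=8; 8÷8/256÷8 = 1/32

P(Llwwggtt) = 1/32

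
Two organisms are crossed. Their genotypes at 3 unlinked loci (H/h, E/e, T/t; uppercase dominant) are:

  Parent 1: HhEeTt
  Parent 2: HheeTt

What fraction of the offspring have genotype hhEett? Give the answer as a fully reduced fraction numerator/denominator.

P(hhEett) = 1/32

HhEeTt gametes: HET×1, HEt×1, HeT×1, Het×1, hET×1, hEt×1, heT×1, het×1
HheeTt gametes: HeT×2, Het×2, heT×2, het×2
HhEeTt×HheeTt grid (8·8=64): HHEeTT=2 HHEeTt=4 HHEett=2 HHeeTT=2 HHeeTt=4 HHeett=2 HhEeTT=4 HhEeTt=8 HhEett=4 HheeTT=4 HheeTt=8 Hheett=4 hhEeTT=2 hhEeTt=4 hhEett=2 hheeTT=2 hheeTt=4 hheett=2
hhEett hits 2/64; gcd=2; 2÷2/64÷2 = 1/32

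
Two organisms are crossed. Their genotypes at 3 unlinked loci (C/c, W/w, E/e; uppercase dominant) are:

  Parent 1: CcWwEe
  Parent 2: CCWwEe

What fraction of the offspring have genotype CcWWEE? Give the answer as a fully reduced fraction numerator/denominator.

P(CcWWEE) = 1/32

CcWwEe gametes: CWE×1, CWe×1, CwE×1, Cwe×1, cWE×1, cWe×1, cwE×1, cwe×1
CCWwEe gametes: CWE×2, CWe×2, CwE×2, Cwe×2
CcWwEe×CCWwEe grid (8·8=64): CCWWEE=2 CCWWEe=4 CCWWee=2 CCWwEE=4 CCWwEe=8 CCWwee=4 CCwwEE=2 CCwwEe=4 CCwwee=2 CcWWEE=2 CcWWEe=4 CcWWee=2 CcWwEE=4 CcWwEe=8 CcWwee=4 CcwwEE=2 CcwwEe=4 Ccwwee=2
CcWWEE hits 2/64; gcd=2; 2÷2/64÷2 = 1/32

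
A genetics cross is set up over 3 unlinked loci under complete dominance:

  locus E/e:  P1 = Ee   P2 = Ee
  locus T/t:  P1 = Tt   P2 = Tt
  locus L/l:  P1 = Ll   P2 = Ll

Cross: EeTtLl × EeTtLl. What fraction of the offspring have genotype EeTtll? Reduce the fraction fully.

P(EeTtll) = 1/16

EeTtLl gametes: ETL×1, ETl×1, EtL×1, Etl×1, eTL×1, eTl×1, etL×1, etl×1
EeTtLl gametes: ETL×1, ETl×1, EtL×1, Etl×1, eTL×1, eTl×1, etL×1, etl×1
EeTtLl×EeTtLl grid (8·8=64): EETTLL=1 EETTLl=2 EETTll=1 EETtLL=2 EETtLl=4 EETtll=2 EEttLL=1 EEttLl=2 EEttll=1 EeTTLL=2 EeTTLl=4 EeTTll=2 EeTtLL=4 EeTtLl=8 EeTtll=4 EettLL=2 EettLl=4 Eettll=2 eeTTLL=1 eeTTLl=2 eeTTll=1 eeTtLL=2 eeTtLl=4 eeTtll=2 eettLL=1 eettLl=2 eettll=1
EeTtll hits 4/64; gcd=4; 4÷4/64÷4 = 1/16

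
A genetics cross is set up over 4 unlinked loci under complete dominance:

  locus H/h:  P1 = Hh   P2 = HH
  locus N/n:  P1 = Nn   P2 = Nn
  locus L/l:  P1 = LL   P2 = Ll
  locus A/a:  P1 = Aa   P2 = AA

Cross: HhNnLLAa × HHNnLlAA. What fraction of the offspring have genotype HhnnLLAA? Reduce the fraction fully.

HhNnLLAa gametes: HNLA×2, HNLa×2, HnLA×2, HnLa×2, hNLA×2, hNLa×2, hnLA×2, hnLa×2
HHNnLlAA gametes: HNLA×4, HNlA×4, HnLA×4, HnlA×4
HhNnLLAa×HHNnLlAA grid (16·16=256): HHNNLLAA=8 HHNNLLAa=8 HHNNLlAA=8 HHNNLlAa=8 HHNnLLAA=16 HHNnLLAa=16 HHNnLlAA=16 HHNnLlAa=16 HHnnLLAA=8 HHnnLLAa=8 HHnnLlAA=8 HHnnLlAa=8 HhNNLLAA=8 HhNNLLAa=8 HhNNLlAA=8 HhNNLlAa=8 HhNnLLAA=16 HhNnLLAa=16 HhNnLlAA=16 HhNnLlAa=16 HhnnLLAA=8 HhnnLLAa=8 HhnnLlAA=8 HhnnLlAa=8
HhnnLLAA hits 8/256; gcd=8; 8÷8/256÷8 = 1/32

P(HhnnLLAA) = 1/32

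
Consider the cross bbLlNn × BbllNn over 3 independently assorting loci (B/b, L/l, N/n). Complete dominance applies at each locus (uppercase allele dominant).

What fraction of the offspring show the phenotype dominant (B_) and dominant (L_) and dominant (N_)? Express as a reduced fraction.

P(B_ L_ N_) = 3/16

bbLlNn gametes: bLN×2, bLn×2, blN×2, bln×2
BbllNn gametes: BlN×2, Bln×2, blN×2, bln×2
bbLlNn×BbllNn grid (8·8=64): BbLlNN=4 BbLlNn=8 BbLlnn=4 BbllNN=4 BbllNn=8 Bbllnn=4 bbLlNN=4 bbLlNn=8 bbLlnn=4 bbllNN=4 bbllNn=8 bbllnn=4
B_ L_ N_ hits 12/64; gcd=4; 12÷4/64÷4 = 3/16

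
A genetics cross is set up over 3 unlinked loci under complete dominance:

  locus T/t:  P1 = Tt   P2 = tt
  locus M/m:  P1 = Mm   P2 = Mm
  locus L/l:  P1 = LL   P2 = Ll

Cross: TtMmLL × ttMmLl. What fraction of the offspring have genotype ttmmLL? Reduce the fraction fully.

TtMmLL gametes: TML×2, TmL×2, tML×2, tmL×2
ttMmLl gametes: tML×2, tMl×2, tmL×2, tml×2
TtMmLL×ttMmLl grid (8·8=64): TtMMLL=4 TtMMLl=4 TtMmLL=8 TtMmLl=8 TtmmLL=4 TtmmLl=4 ttMMLL=4 ttMMLl=4 ttMmLL=8 ttMmLl=8 ttmmLL=4 ttmmLl=4
ttmmLL hits 4/64; gcd=4; 4÷4/64÷4 = 1/16

P(ttmmLL) = 1/16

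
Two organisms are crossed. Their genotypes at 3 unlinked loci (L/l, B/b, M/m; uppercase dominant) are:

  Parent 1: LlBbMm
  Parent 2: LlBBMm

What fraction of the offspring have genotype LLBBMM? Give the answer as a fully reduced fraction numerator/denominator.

P(LLBBMM) = 1/32

LlBbMm gametes: LBM×1, LBm×1, LbM×1, Lbm×1, lBM×1, lBm×1, lbM×1, lbm×1
LlBBMm gametes: LBM×2, LBm×2, lBM×2, lBm×2
LlBbMm×LlBBMm grid (8·8=64): LLBBMM=2 LLBBMm=4 LLBBmm=2 LLBbMM=2 LLBbMm=4 LLBbmm=2 LlBBMM=4 LlBBMm=8 LlBBmm=4 LlBbMM=4 LlBbMm=8 LlBbmm=4 llBBMM=2 llBBMm=4 llBBmm=2 llBbMM=2 llBbMm=4 llBbmm=2
LLBBMM hits 2/64; gcd=2; 2÷2/64÷2 = 1/32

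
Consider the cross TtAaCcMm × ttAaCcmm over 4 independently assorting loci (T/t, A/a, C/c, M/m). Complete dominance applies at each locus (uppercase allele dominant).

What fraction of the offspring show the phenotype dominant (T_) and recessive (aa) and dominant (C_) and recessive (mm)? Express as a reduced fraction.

P(T_ aa C_ mm) = 3/64

TtAaCcMm gametes: TACM×1, TACm×1, TAcM×1, TAcm×1, TaCM×1, TaCm×1, TacM×1, Tacm×1, tACM×1, tACm×1, tAcM×1, tAcm×1, taCM×1, taCm×1, tacM×1, tacm×1
ttAaCcmm gametes: tACm×4, tAcm×4, taCm×4, tacm×4
TtAaCcMm×ttAaCcmm grid (16·16=256): TtAACCMm=4 TtAACCmm=4 TtAACcMm=8 TtAACcmm=8 TtAAccMm=4 TtAAccmm=4 TtAaCCMm=8 TtAaCCmm=8 TtAaCcMm=16 TtAaCcmm=16 TtAaccMm=8 TtAaccmm=8 TtaaCCMm=4 TtaaCCmm=4 TtaaCcMm=8 TtaaCcmm=8 TtaaccMm=4 Ttaaccmm=4 ttAACCMm=4 ttAACCmm=4 ttAACcMm=8 ttAACcmm=8 ttAAccMm=4 ttAAccmm=4 ttAaCCMm=8 ttAaCCmm=8 ttAaCcMm=16 ttAaCcmm=16 ttAaccMm=8 ttAaccmm=8 ttaaCCMm=4 ttaaCCmm=4 ttaaCcMm=8 ttaaCcmm=8 ttaaccMm=4 ttaaccmm=4
T_ aa C_ mm hits 12/256; gcd=4; 12÷4/256÷4 = 3/64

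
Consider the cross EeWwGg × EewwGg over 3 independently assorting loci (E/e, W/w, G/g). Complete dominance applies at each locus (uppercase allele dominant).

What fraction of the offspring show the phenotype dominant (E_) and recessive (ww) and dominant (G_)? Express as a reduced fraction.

EeWwGg gametes: EWG×1, EWg×1, EwG×1, Ewg×1, eWG×1, eWg×1, ewG×1, ewg×1
EewwGg gametes: EwG×2, Ewg×2, ewG×2, ewg×2
EeWwGg×EewwGg grid (8·8=64): EEWwGG=2 EEWwGg=4 EEWwgg=2 EEwwGG=2 EEwwGg=4 EEwwgg=2 EeWwGG=4 EeWwGg=8 EeWwgg=4 EewwGG=4 EewwGg=8 Eewwgg=4 eeWwGG=2 eeWwGg=4 eeWwgg=2 eewwGG=2 eewwGg=4 eewwgg=2
E_ ww G_ hits 18/64; gcd=2; 18÷2/64÷2 = 9/32

P(E_ ww G_) = 9/32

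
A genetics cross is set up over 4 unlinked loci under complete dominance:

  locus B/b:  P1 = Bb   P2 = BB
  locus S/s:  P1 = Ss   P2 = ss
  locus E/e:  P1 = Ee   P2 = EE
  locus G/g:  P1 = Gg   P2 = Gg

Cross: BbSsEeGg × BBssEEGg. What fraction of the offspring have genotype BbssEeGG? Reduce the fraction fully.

BbSsEeGg gametes: BSEG×1, BSEg×1, BSeG×1, BSeg×1, BsEG×1, BsEg×1, BseG×1, Bseg×1, bSEG×1, bSEg×1, bSeG×1, bSeg×1, bsEG×1, bsEg×1, bseG×1, bseg×1
BBssEEGg gametes: BsEG×8, BsEg×8
BbSsEeGg×BBssEEGg grid (16·16=256): BBSsEEGG=8 BBSsEEGg=16 BBSsEEgg=8 BBSsEeGG=8 BBSsEeGg=16 BBSsEegg=8 BBssEEGG=8 BBssEEGg=16 BBssEEgg=8 BBssEeGG=8 BBssEeGg=16 BBssEegg=8 BbSsEEGG=8 BbSsEEGg=16 BbSsEEgg=8 BbSsEeGG=8 BbSsEeGg=16 BbSsEegg=8 BbssEEGG=8 BbssEEGg=16 BbssEEgg=8 BbssEeGG=8 BbssEeGg=16 BbssEegg=8
BbssEeGG hits 8/256; gcd=8; 8÷8/256÷8 = 1/32

P(BbssEeGG) = 1/32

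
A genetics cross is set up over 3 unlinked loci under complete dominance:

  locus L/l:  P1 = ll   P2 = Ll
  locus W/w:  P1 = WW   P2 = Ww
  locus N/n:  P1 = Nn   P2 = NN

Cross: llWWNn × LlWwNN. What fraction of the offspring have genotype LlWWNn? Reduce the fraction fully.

P(LlWWNn) = 1/8

llWWNn gametes: lWN×4, lWn×4
LlWwNN gametes: LWN×2, LwN×2, lWN×2, lwN×2
llWWNn×LlWwNN grid (8·8=64): LlWWNN=8 LlWWNn=8 LlWwNN=8 LlWwNn=8 llWWNN=8 llWWNn=8 llWwNN=8 llWwNn=8
LlWWNn hits 8/64; gcd=8; 8÷8/64÷8 = 1/8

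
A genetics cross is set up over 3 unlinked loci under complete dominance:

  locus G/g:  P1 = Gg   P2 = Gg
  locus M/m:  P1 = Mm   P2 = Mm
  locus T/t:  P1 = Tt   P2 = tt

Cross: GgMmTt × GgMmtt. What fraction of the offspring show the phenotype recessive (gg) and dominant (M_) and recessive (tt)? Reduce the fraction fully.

GgMmTt gametes: GMT×1, GMt×1, GmT×1, Gmt×1, gMT×1, gMt×1, gmT×1, gmt×1
GgMmtt gametes: GMt×2, Gmt×2, gMt×2, gmt×2
GgMmTt×GgMmtt grid (8·8=64): GGMMTt=2 GGMMtt=2 GGMmTt=4 GGMmtt=4 GGmmTt=2 GGmmtt=2 GgMMTt=4 GgMMtt=4 GgMmTt=8 GgMmtt=8 GgmmTt=4 Ggmmtt=4 ggMMTt=2 ggMMtt=2 ggMmTt=4 ggMmtt=4 ggmmTt=2 ggmmtt=2
gg M_ tt hits 6/64; gcd=2; 6÷2/64÷2 = 3/32

P(gg M_ tt) = 3/32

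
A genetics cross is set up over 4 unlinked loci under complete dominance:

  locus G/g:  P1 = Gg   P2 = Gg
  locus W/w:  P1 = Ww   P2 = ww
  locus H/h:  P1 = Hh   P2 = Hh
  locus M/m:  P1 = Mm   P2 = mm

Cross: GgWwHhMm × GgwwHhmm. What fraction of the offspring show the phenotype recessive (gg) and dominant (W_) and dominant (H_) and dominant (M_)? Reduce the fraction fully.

GgWwHhMm gametes: GWHM×1, GWHm×1, GWhM×1, GWhm×1, GwHM×1, GwHm×1, GwhM×1, Gwhm×1, gWHM×1, gWHm×1, gWhM×1, gWhm×1, gwHM×1, gwHm×1, gwhM×1, gwhm×1
GgwwHhmm gametes: GwHm×4, Gwhm×4, gwHm×4, gwhm×4
GgWwHhMm×GgwwHhmm grid (16·16=256): GGWwHHMm=4 GGWwHHmm=4 GGWwHhMm=8 GGWwHhmm=8 GGWwhhMm=4 GGWwhhmm=4 GGwwHHMm=4 GGwwHHmm=4 GGwwHhMm=8 GGwwHhmm=8 GGwwhhMm=4 GGwwhhmm=4 GgWwHHMm=8 GgWwHHmm=8 GgWwHhMm=16 GgWwHhmm=16 GgWwhhMm=8 GgWwhhmm=8 GgwwHHMm=8 GgwwHHmm=8 GgwwHhMm=16 GgwwHhmm=16 GgwwhhMm=8 Ggwwhhmm=8 ggWwHHMm=4 ggWwHHmm=4 ggWwHhMm=8 ggWwHhmm=8 ggWwhhMm=4 ggWwhhmm=4 ggwwHHMm=4 ggwwHHmm=4 ggwwHhMm=8 ggwwHhmm=8 ggwwhhMm=4 ggwwhhmm=4
gg W_ H_ M_ hits 12/256; gcd=4; 12÷4/256÷4 = 3/64

P(gg W_ H_ M_) = 3/64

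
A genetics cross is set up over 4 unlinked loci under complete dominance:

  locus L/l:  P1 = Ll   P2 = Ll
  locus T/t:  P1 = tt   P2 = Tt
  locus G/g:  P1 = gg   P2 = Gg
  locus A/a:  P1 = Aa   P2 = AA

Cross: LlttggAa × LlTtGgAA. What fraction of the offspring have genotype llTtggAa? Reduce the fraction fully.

LlttggAa gametes: LtgA×4, Ltga×4, ltgA×4, ltga×4
LlTtGgAA gametes: LTGA×2, LTgA×2, LtGA×2, LtgA×2, lTGA×2, lTgA×2, ltGA×2, ltgA×2
LlttggAa×LlTtGgAA grid (16·16=256): LLTtGgAA=8 LLTtGgAa=8 LLTtggAA=8 LLTtggAa=8 LLttGgAA=8 LLttGgAa=8 LLttggAA=8 LLttggAa=8 LlTtGgAA=16 LlTtGgAa=16 LlTtggAA=16 LlTtggAa=16 LlttGgAA=16 LlttGgAa=16 LlttggAA=16 LlttggAa=16 llTtGgAA=8 llTtGgAa=8 llTtggAA=8 llTtggAa=8 llttGgAA=8 llttGgAa=8 llttggAA=8 llttggAa=8
llTtggAa hits 8/256; gcd=8; 8÷8/256÷8 = 1/32

P(llTtggAa) = 1/32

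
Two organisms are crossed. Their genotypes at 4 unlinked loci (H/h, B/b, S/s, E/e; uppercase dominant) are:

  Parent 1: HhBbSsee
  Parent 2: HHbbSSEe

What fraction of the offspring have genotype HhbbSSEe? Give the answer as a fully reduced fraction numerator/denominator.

P(HhbbSSEe) = 1/16

HhBbSsee gametes: HBSe×2, HBse×2, HbSe×2, Hbse×2, hBSe×2, hBse×2, hbSe×2, hbse×2
HHbbSSEe gametes: HbSE×8, HbSe×8
HhBbSsee×HHbbSSEe grid (16·16=256): HHBbSSEe=16 HHBbSSee=16 HHBbSsEe=16 HHBbSsee=16 HHbbSSEe=16 HHbbSSee=16 HHbbSsEe=16 HHbbSsee=16 HhBbSSEe=16 HhBbSSee=16 HhBbSsEe=16 HhBbSsee=16 HhbbSSEe=16 HhbbSSee=16 HhbbSsEe=16 HhbbSsee=16
HhbbSSEe hits 16/256; gcd=16; 16÷16/256÷16 = 1/16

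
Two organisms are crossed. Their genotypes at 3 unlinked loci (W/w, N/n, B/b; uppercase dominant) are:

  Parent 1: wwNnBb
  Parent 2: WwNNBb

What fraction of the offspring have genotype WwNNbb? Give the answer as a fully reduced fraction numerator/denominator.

P(WwNNbb) = 1/16

wwNnBb gametes: wNB×2, wNb×2, wnB×2, wnb×2
WwNNBb gametes: WNB×2, WNb×2, wNB×2, wNb×2
wwNnBb×WwNNBb grid (8·8=64): WwNNBB=4 WwNNBb=8 WwNNbb=4 WwNnBB=4 WwNnBb=8 WwNnbb=4 wwNNBB=4 wwNNBb=8 wwNNbb=4 wwNnBB=4 wwNnBb=8 wwNnbb=4
WwNNbb hits 4/64; gcd=4; 4÷4/64÷4 = 1/16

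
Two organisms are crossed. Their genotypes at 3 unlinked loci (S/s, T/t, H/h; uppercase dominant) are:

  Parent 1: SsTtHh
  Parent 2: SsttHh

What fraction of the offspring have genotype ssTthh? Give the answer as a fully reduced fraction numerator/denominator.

SsTtHh gametes: STH×1, STh×1, StH×1, Sth×1, sTH×1, sTh×1, stH×1, sth×1
SsttHh gametes: StH×2, Sth×2, stH×2, sth×2
SsTtHh×SsttHh grid (8·8=64): SSTtHH=2 SSTtHh=4 SSTthh=2 SSttHH=2 SSttHh=4 SStthh=2 SsTtHH=4 SsTtHh=8 SsTthh=4 SsttHH=4 SsttHh=8 Sstthh=4 ssTtHH=2 ssTtHh=4 ssTthh=2 ssttHH=2 ssttHh=4 sstthh=2
ssTthh hits 2/64; gcd=2; 2÷2/64÷2 = 1/32

P(ssTthh) = 1/32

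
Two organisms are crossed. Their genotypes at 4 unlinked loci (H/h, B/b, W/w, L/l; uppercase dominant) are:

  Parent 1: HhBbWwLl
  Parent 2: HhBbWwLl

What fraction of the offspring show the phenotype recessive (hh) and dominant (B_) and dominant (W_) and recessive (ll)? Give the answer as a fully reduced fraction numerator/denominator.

HhBbWwLl gametes: HBWL×1, HBWl×1, HBwL×1, HBwl×1, HbWL×1, HbWl×1, HbwL×1, Hbwl×1, hBWL×1, hBWl×1, hBwL×1, hBwl×1, hbWL×1, hbWl×1, hbwL×1, hbwl×1
HhBbWwLl gametes: HBWL×1, HBWl×1, HBwL×1, HBwl×1, HbWL×1, HbWl×1, HbwL×1, Hbwl×1, hBWL×1, hBWl×1, hBwL×1, hBwl×1, hbWL×1, hbWl×1, hbwL×1, hbwl×1
HhBbWwLl×HhBbWwLl grid (16·16=256): HHBBWWLL=1 HHBBWWLl=2 HHBBWWll=1 HHBBWwLL=2 HHBBWwLl=4 HHBBWwll=2 HHBBwwLL=1 HHBBwwLl=2 HHBBwwll=1 HHBbWWLL=2 HHBbWWLl=4 HHBbWWll=2 HHBbWwLL=4 HHBbWwLl=8 HHBbWwll=4 HHBbwwLL=2 HHBbwwLl=4 HHBbwwll=2 HHbbWWLL=1 HHbbWWLl=2 HHbbWWll=1 HHbbWwLL=2 HHbbWwLl=4 HHbbWwll=2 HHbbwwLL=1 HHbbwwLl=2 HHbbwwll=1 HhBBWWLL=2 HhBBWWLl=4 HhBBWWll=2 HhBBWwLL=4 HhBBWwLl=8 HhBBWwll=4 HhBBwwLL=2 HhBBwwLl=4 HhBBwwll=2 HhBbWWLL=4 HhBbWWLl=8 HhBbWWll=4 HhBbWwLL=8 HhBbWwLl=16 HhBbWwll=8 HhBbwwLL=4 HhBbwwLl=8 HhBbwwll=4 HhbbWWLL=2 HhbbWWLl=4 HhbbWWll=2 HhbbWwLL=4 HhbbWwLl=8 HhbbWwll=4 HhbbwwLL=2 HhbbwwLl=4 Hhbbwwll=2 hhBBWWLL=1 hhBBWWLl=2 hhBBWWll=1 hhBBWwLL=2 hhBBWwLl=4 hhBBWwll=2 hhBBwwLL=1 hhBBwwLl=2 hhBBwwll=1 hhBbWWLL=2 hhBbWWLl=4 hhBbWWll=2 hhBbWwLL=4 hhBbWwLl=8 hhBbWwll=4 hhBbwwLL=2 hhBbwwLl=4 hhBbwwll=2 hhbbWWLL=1 hhbbWWLl=2 hhbbWWll=1 hhbbWwLL=2 hhbbWwLl=4 hhbbWwll=2 hhbbwwLL=1 hhbbwwLl=2 hhbbwwll=1
hh B_ W_ ll hits 9/256; gcd=1; 9÷1/256÷1 = 9/256

P(hh B_ W_ ll) = 9/256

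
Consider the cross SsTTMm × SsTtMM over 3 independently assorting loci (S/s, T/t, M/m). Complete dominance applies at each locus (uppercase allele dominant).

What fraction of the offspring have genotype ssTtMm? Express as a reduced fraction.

P(ssTtMm) = 1/16

SsTTMm gametes: STM×2, STm×2, sTM×2, sTm×2
SsTtMM gametes: STM×2, StM×2, sTM×2, stM×2
SsTTMm×SsTtMM grid (8·8=64): SSTTMM=4 SSTTMm=4 SSTtMM=4 SSTtMm=4 SsTTMM=8 SsTTMm=8 SsTtMM=8 SsTtMm=8 ssTTMM=4 ssTTMm=4 ssTtMM=4 ssTtMm=4
ssTtMm hits 4/64; gcd=4; 4÷4/64÷4 = 1/16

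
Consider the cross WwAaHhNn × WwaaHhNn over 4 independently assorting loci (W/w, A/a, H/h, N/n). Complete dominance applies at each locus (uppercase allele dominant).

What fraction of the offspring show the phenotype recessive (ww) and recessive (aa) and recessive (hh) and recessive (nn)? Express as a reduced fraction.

P(ww aa hh nn) = 1/128

WwAaHhNn gametes: WAHN×1, WAHn×1, WAhN×1, WAhn×1, WaHN×1, WaHn×1, WahN×1, Wahn×1, wAHN×1, wAHn×1, wAhN×1, wAhn×1, waHN×1, waHn×1, wahN×1, wahn×1
WwaaHhNn gametes: WaHN×2, WaHn×2, WahN×2, Wahn×2, waHN×2, waHn×2, wahN×2, wahn×2
WwAaHhNn×WwaaHhNn grid (16·16=256): WWAaHHNN=2 WWAaHHNn=4 WWAaHHnn=2 WWAaHhNN=4 WWAaHhNn=8 WWAaHhnn=4 WWAahhNN=2 WWAahhNn=4 WWAahhnn=2 WWaaHHNN=2 WWaaHHNn=4 WWaaHHnn=2 WWaaHhNN=4 WWaaHhNn=8 WWaaHhnn=4 WWaahhNN=2 WWaahhNn=4 WWaahhnn=2 WwAaHHNN=4 WwAaHHNn=8 WwAaHHnn=4 WwAaHhNN=8 WwAaHhNn=16 WwAaHhnn=8 WwAahhNN=4 WwAahhNn=8 WwAahhnn=4 WwaaHHNN=4 WwaaHHNn=8 WwaaHHnn=4 WwaaHhNN=8 WwaaHhNn=16 WwaaHhnn=8 WwaahhNN=4 WwaahhNn=8 Wwaahhnn=4 wwAaHHNN=2 wwAaHHNn=4 wwAaHHnn=2 wwAaHhNN=4 wwAaHhNn=8 wwAaHhnn=4 wwAahhNN=2 wwAahhNn=4 wwAahhnn=2 wwaaHHNN=2 wwaaHHNn=4 wwaaHHnn=2 wwaaHhNN=4 wwaaHhNn=8 wwaaHhnn=4 wwaahhNN=2 wwaahhNn=4 wwaahhnn=2
ww aa hh nn hits 2/256; gcd=2; 2÷2/256÷2 = 1/128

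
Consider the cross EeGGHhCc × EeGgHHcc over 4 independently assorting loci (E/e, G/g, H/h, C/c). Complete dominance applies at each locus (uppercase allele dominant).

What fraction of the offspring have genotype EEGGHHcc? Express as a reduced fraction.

EeGGHhCc gametes: EGHC×2, EGHc×2, EGhC×2, EGhc×2, eGHC×2, eGHc×2, eGhC×2, eGhc×2
EeGgHHcc gametes: EGHc×4, EgHc×4, eGHc×4, egHc×4
EeGGHhCc×EeGgHHcc grid (16·16=256): EEGGHHCc=8 EEGGHHcc=8 EEGGHhCc=8 EEGGHhcc=8 EEGgHHCc=8 EEGgHHcc=8 EEGgHhCc=8 EEGgHhcc=8 EeGGHHCc=16 EeGGHHcc=16 EeGGHhCc=16 EeGGHhcc=16 EeGgHHCc=16 EeGgHHcc=16 EeGgHhCc=16 EeGgHhcc=16 eeGGHHCc=8 eeGGHHcc=8 eeGGHhCc=8 eeGGHhcc=8 eeGgHHCc=8 eeGgHHcc=8 eeGgHhCc=8 eeGgHhcc=8
EEGGHHcc hits 8/256; gcd=8; 8÷8/256÷8 = 1/32

P(EEGGHHcc) = 1/32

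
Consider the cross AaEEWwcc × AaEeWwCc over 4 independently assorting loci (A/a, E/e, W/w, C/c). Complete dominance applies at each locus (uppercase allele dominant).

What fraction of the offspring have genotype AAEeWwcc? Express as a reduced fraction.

P(AAEeWwcc) = 1/32

AaEEWwcc gametes: AEWc×4, AEwc×4, aEWc×4, aEwc×4
AaEeWwCc gametes: AEWC×1, AEWc×1, AEwC×1, AEwc×1, AeWC×1, AeWc×1, AewC×1, Aewc×1, aEWC×1, aEWc×1, aEwC×1, aEwc×1, aeWC×1, aeWc×1, aewC×1, aewc×1
AaEEWwcc×AaEeWwCc grid (16·16=256): AAEEWWCc=4 AAEEWWcc=4 AAEEWwCc=8 AAEEWwcc=8 AAEEwwCc=4 AAEEwwcc=4 AAEeWWCc=4 AAEeWWcc=4 AAEeWwCc=8 AAEeWwcc=8 AAEewwCc=4 AAEewwcc=4 AaEEWWCc=8 AaEEWWcc=8 AaEEWwCc=16 AaEEWwcc=16 AaEEwwCc=8 AaEEwwcc=8 AaEeWWCc=8 AaEeWWcc=8 AaEeWwCc=16 AaEeWwcc=16 AaEewwCc=8 AaEewwcc=8 aaEEWWCc=4 aaEEWWcc=4 aaEEWwCc=8 aaEEWwcc=8 aaEEwwCc=4 aaEEwwcc=4 aaEeWWCc=4 aaEeWWcc=4 aaEeWwCc=8 aaEeWwcc=8 aaEewwCc=4 aaEewwcc=4
AAEeWwcc hits 8/256; gcd=8; 8÷8/256÷8 = 1/32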